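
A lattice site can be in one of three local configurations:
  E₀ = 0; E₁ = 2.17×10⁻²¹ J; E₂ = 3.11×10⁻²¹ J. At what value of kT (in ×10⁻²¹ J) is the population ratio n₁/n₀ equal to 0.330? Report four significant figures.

1.957 ×10⁻²¹ J

n₁/n₀ = exp[−(E₁−E₀)/kT] = 0.330.
⇒ (E₁−E₀)/kT = ln(1/0.330) = ln(3.03030) = 1.10866.
kT = 2.17 ×10⁻²¹ J / 1.10866 = 1.957 ×10⁻²¹ J.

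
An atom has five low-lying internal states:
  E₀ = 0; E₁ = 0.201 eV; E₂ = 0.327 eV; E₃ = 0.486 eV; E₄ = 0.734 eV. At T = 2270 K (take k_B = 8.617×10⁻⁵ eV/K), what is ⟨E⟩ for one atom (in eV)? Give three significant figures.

k_BT = 8.617×10⁻⁵ × 2270 K = 0.19561 eV.
Eᵢ/kT = 0, 1.0276, 1.6717, 2.4845, 3.7524.
Z = Σ e^(−Eᵢ/kT) = e^(−0) + e^(−1.0276) + e^(−1.6717) + e^(−2.4845) + e^(−3.7524) = 1.0000 + 0.35786 + 0.18793 + 0.083367 + 0.023461 = 1.6526.
⟨E⟩ = Σ Eᵢ e^(−Eᵢ/kT) / Z = (0·1.0000 + 0.201·0.35786 + 0.327·0.18793 + 0.486·0.083367 + 0.734·0.023461) / 1.6526 = 0.116 eV.

0.116 eV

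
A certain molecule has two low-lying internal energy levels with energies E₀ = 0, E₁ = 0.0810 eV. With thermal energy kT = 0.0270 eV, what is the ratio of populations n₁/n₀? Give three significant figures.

n₁/n₀ = exp[−(E₁−E₀)/kT] = exp(−(0.0810 eV)/(0.0270 eV)) = exp(-3.0000) = 0.0498.

0.0498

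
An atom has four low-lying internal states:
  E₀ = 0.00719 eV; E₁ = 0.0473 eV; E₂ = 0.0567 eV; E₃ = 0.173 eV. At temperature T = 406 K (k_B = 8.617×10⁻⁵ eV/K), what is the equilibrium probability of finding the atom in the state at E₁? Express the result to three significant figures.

0.202

k_BT = 8.617×10⁻⁵ × 406 K = 0.034985 eV.
Eᵢ/kT = 0.20552, 1.3520, 1.6207, 4.9450.
Z = Σ e^(−Eᵢ/kT) = e^(−0.20552) + e^(−1.3520) + e^(−1.6207) + e^(−4.9450) = 0.81422 + 0.25872 + 0.19776 + 0.0071189 = 1.2778.
P₁ = e^(−E₁/kT) / Z = 0.25872/1.2778 = 0.202.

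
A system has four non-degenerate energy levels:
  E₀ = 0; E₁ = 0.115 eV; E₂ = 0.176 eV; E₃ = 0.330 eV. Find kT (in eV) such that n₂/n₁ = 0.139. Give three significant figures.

n₂/n₁ = exp[−(E₂−E₁)/kT] = 0.139.
⇒ (E₂−E₁)/kT = ln(1/0.139) = ln(7.1942) = 1.9733.
kT = 0.061 eV / 1.9733 = 0.0309 eV.

0.0309 eV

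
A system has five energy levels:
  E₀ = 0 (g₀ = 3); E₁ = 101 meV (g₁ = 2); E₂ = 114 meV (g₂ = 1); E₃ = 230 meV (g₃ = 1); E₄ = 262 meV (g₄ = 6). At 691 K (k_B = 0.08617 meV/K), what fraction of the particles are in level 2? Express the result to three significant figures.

k_BT = 0.08617 × 691 K = 59.543 meV.
Eᵢ/kT = 0, 1.6963, 1.9146, 3.8628, 4.4002.
Z = Σ gᵢe^(−Eᵢ/kT) = 3·e^(−0) + 2·e^(−1.6963) + 1·e^(−1.9146) + 1·e^(−3.8628) + 6·e^(−4.4002) = 3.0000 + 0.36672 + 0.14740 + 0.021009 + 0.073649 = 3.6088.
P₂ = g₂ e^(−E₂/kT) / Z = 0.14740/3.6088 = 0.0408.

0.0408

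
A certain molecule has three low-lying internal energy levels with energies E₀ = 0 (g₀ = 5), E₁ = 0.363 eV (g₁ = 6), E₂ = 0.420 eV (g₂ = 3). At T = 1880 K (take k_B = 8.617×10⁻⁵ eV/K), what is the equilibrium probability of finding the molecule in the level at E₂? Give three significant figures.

k_BT = 8.617×10⁻⁵ × 1880 K = 0.16200 eV.
Eᵢ/kT = 0, 2.2407, 2.5926.
Z = Σ gᵢe^(−Eᵢ/kT) = 5·e^(−0) + 6·e^(−2.2407) + 3·e^(−2.5926) = 5.0000 + 0.63830 + 0.22448 = 5.8628.
P₂ = g₂ e^(−E₂/kT) / Z = 0.22448/5.8628 = 0.0383.

0.0383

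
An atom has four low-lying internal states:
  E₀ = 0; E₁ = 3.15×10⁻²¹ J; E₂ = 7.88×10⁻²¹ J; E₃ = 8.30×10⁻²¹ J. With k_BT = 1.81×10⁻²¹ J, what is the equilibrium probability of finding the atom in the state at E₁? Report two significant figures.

Eᵢ/kT = 0, 1.740, 4.354, 4.586.
Z = Σ e^(−Eᵢ/kT) = e^(−0) + e^(−1.740) + e^(−4.354) + e^(−4.586) = 1.000 + 0.1755 + 0.01286 + 0.01019 = 1.199.
P₁ = e^(−E₁/kT) / Z = 0.1755/1.199 = 0.15.

0.15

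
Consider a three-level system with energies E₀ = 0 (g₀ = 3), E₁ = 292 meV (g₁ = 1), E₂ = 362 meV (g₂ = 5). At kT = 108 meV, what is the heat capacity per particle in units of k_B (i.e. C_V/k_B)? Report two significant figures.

Eᵢ/kT = 0, 2.704, 3.352.
Z = Σ gᵢe^(−Eᵢ/kT) = 3·e^(−0) + 1·e^(−2.704) + 5·e^(−3.352) = 3.000 + 0.06694 + 0.1751 = 3.242.
⟨E⟩ = 25.58 meV, ⟨E²⟩ = 8838 meV².
C_V/k_B = (⟨E²⟩ − ⟨E⟩²)/(kT)² = (8838 − 654.3)/11660 = 0.70.

0.70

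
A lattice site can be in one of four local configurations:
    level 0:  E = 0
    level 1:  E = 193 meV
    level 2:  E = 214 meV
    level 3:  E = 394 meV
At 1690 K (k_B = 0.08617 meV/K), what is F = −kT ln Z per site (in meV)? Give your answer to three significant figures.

k_BT = 0.08617 × 1690 K = 145.63 meV.
Eᵢ/kT = 0, 1.3253, 1.4695, 2.7055.
Z = Σ e^(−Eᵢ/kT) = e^(−0) + e^(−1.3253) + e^(−1.4695) + e^(−2.7055) = 1.0000 + 0.26572 + 0.23004 + 0.066837 = 1.5626.
F = −kT ln Z = −145.63 × ln(1.5626) = −145.63 × 0.44635 = -65.0 meV.

-65.0 meV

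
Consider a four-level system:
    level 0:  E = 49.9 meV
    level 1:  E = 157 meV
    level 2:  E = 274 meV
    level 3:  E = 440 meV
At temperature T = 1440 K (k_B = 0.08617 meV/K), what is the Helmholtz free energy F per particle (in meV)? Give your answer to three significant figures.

-10.7 meV

k_BT = 0.08617 × 1440 K = 124.08 meV.
Eᵢ/kT = 0.40216, 1.2653, 2.2083, 3.5461.
Z = Σ e^(−Eᵢ/kT) = e^(−0.40216) + e^(−1.2653) + e^(−2.2083) + e^(−3.5461) = 0.66887 + 0.28215 + 0.10989 + 0.028837 = 1.0897.
F = −kT ln Z = −124.08 × ln(1.0897) = −124.08 × 0.085902 = -10.7 meV.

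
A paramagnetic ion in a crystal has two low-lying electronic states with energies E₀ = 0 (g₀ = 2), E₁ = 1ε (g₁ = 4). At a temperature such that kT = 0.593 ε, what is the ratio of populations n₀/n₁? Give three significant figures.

2.70

n₀/n₁ = (g₀/g₁) exp[−(E₀−E₁)/kT] = (2/4) × exp(−(-1ε)/(0.593ε)) = (2/4) × exp(1.6863) = 2.70.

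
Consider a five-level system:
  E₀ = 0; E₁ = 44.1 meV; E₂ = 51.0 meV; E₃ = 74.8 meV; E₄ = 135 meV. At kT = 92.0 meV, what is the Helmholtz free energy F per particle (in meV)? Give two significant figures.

Eᵢ/kT = 0, 0.4793, 0.5543, 0.8130, 1.467.
Z = Σ e^(−Eᵢ/kT) = e^(−0) + e^(−0.4793) + e^(−0.5543) + e^(−0.8130) + e^(−1.467) = 1.000 + 0.6192 + 0.5745 + 0.4435 + 0.2306 = 2.868.
F = −kT ln Z = −92.0 × ln(2.868) = −92.0 × 1.054 = -97 meV.

-97 meV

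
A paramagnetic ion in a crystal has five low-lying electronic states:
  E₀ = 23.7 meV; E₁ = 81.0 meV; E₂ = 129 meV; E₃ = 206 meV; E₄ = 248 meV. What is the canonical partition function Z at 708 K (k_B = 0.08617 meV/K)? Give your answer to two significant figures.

k_BT = 0.08617 × 708 K = 61.01 meV.
Eᵢ/kT = 0.3885, 1.328, 2.114, 3.376, 4.065.
Z = Σ e^(−Eᵢ/kT) = e^(−0.3885) + e^(−1.328) + e^(−2.114) + e^(−3.376) + e^(−4.065) = 0.6781 + 0.2650 + 0.1208 + 0.03418 + 0.01716 = 1.115.

Z = 1.1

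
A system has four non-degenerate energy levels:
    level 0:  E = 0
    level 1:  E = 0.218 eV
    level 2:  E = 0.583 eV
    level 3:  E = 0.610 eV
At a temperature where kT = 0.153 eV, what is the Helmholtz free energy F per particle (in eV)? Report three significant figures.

Eᵢ/kT = 0, 1.4248, 3.8105, 3.9869.
Z = Σ e^(−Eᵢ/kT) = e^(−0) + e^(−1.4248) + e^(−3.8105) + e^(−3.9869) = 1.0000 + 0.24056 + 0.022137 + 0.018557 = 1.2813.
F = −kT ln Z = −0.153 × ln(1.2813) = −0.153 × 0.24788 = -0.0379 eV.

-0.0379 eV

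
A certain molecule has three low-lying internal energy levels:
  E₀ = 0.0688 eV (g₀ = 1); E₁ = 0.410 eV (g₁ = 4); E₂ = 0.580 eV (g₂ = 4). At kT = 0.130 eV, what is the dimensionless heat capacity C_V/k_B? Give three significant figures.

1.73

Eᵢ/kT = 0.52923, 3.1538, 4.4615.
Z = Σ gᵢe^(−Eᵢ/kT) = 1·e^(−0.52923) + 4·e^(−3.1538) + 4·e^(−4.4615) = 0.58906 + 0.17076 + 0.046180 = 0.80600.
⟨E⟩ = 0.17038 eV, ⟨E²⟩ = 0.058347 eV².
C_V/k_B = (⟨E²⟩ − ⟨E⟩²)/(kT)² = (0.058347 − 0.029029)/0.016900 = 1.73.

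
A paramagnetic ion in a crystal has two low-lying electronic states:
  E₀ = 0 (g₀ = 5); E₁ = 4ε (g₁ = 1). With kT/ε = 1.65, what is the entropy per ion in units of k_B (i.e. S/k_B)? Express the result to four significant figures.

Eᵢ/kT = 0, 2.42424.
Z = Σ gᵢe^(−Eᵢ/kT) = 5·e^(−0) + 1·e^(−2.42424) = 5.00000 + 0.0885454 = 5.08855.
⟨E⟩ = Σ EᵢPᵢ = 0.0696036 ε.
S/k_B = ln Z + ⟨E⟩/kT = ln(5.08855) + 0.0696036/1.65 = 1.62699 + 0.0421840 = 1.669.

1.669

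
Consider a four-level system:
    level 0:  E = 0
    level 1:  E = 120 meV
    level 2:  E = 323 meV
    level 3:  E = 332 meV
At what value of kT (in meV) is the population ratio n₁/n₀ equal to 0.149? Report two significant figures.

n₁/n₀ = exp[−(E₁−E₀)/kT] = 0.149.
⇒ (E₁−E₀)/kT = ln(1/0.149) = ln(6.711) = 1.904.
kT = 120 meV / 1.904 = 63 meV.

63 meV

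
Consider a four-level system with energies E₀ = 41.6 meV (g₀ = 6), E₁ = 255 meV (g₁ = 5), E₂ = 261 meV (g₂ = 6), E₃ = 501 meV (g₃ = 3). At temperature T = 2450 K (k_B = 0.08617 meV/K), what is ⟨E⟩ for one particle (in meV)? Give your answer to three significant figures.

k_BT = 0.08617 × 2450 K = 211.12 meV.
Eᵢ/kT = 0.19704, 1.2078, 1.2363, 2.3731.
Z = Σ gᵢe^(−Eᵢ/kT) = 6·e^(−0.19704) + 5·e^(−1.2078) + 6·e^(−1.2363) + 3·e^(−2.3731) = 4.9269 + 1.4943 + 1.7427 + 0.27957 = 8.4435.
⟨E⟩ = Σ Eᵢ gᵢe^(−Eᵢ/kT) / Z = (41.6·4.9269 + 255·1.4943 + 261·1.7427 + 501·0.27957) / 8.4435 = 140 meV.

140 meV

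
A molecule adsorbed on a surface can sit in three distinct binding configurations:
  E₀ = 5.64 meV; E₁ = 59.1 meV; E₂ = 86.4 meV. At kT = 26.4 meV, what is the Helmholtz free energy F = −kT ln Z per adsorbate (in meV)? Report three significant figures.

Eᵢ/kT = 0.21364, 2.2386, 3.2727.
Z = Σ e^(−Eᵢ/kT) = e^(−0.21364) + e^(−2.2386) + e^(−3.2727) = 0.80764 + 0.10661 + 0.037904 = 0.95215.
F = −kT ln Z = −26.4 × ln(0.95215) = −26.4 × -0.049033 = 1.29 meV.

1.29 meV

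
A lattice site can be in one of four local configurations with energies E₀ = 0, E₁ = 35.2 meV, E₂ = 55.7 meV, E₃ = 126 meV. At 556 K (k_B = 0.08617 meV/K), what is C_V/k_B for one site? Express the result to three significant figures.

0.397

k_BT = 0.08617 × 556 K = 47.911 meV.
Eᵢ/kT = 0, 0.73470, 1.1626, 2.6299.
Z = Σ e^(−Eᵢ/kT) = e^(−0) + e^(−0.73470) + e^(−1.1626) + e^(−2.6299) = 1.0000 + 0.47965 + 0.31267 + 0.072086 = 1.8644.
⟨E⟩ = 23.269 meV, ⟨E²⟩ = 1452.9 meV².
C_V/k_B = (⟨E²⟩ − ⟨E⟩²)/(kT)² = (1452.9 − 541.45)/2295.5 = 0.397.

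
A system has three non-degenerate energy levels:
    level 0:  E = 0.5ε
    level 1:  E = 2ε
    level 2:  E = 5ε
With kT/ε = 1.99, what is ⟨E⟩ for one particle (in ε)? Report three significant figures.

1.25 ε

Eᵢ/kT = 0.25126, 1.0050, 2.5126.
Z = Σ e^(−Eᵢ/kT) = e^(−0.25126) + e^(−1.0050) + e^(−2.5126) = 0.77782 + 0.36604 + 0.081057 = 1.2249.
⟨E⟩ = Σ Eᵢ e^(−Eᵢ/kT) / Z = (0.5·0.77782 + 2·0.36604 + 5·0.081057) / 1.2249 = 1.25 ε.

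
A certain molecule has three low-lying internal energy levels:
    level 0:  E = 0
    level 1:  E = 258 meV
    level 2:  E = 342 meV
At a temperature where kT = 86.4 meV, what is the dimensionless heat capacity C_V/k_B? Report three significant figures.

Eᵢ/kT = 0, 2.9861, 3.9583.
Z = Σ e^(−Eᵢ/kT) = e^(−0) + e^(−2.9861) + e^(−3.9583) = 1.0000 + 0.050484 + 0.019096 = 1.0696.
⟨E⟩ = 18.283 meV, ⟨E²⟩ = 5230.0 meV².
C_V/k_B = (⟨E²⟩ − ⟨E⟩²)/(kT)² = (5230.0 − 334.27)/7465.0 = 0.656.

0.656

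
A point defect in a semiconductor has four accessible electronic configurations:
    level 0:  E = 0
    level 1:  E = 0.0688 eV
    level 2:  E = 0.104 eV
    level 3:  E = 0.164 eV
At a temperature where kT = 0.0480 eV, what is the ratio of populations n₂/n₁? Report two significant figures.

0.48

n₂/n₁ = exp[−(E₂−E₁)/kT] = exp(−(0.0352 eV)/(0.0480 eV)) = exp(-0.7333) = 0.48.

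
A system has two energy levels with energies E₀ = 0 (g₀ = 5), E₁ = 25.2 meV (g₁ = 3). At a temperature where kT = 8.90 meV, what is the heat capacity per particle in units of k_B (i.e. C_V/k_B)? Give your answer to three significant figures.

0.264

Eᵢ/kT = 0, 2.8315.
Z = Σ gᵢe^(−Eᵢ/kT) = 5·e^(−0) + 3·e^(−2.8315) = 5.0000 + 0.17677 = 5.1768.
⟨E⟩ = 0.86049 meV, ⟨E²⟩ = 21.684 meV².
C_V/k_B = (⟨E²⟩ − ⟨E⟩²)/(kT)² = (21.684 − 0.74044)/79.210 = 0.264.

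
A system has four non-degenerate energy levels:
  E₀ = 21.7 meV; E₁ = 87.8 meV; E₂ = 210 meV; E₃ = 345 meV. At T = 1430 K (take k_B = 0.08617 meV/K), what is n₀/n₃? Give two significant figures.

k_BT = 0.08617 × 1430 K = 123.2 meV.
n₀/n₃ = exp[−(E₀−E₃)/kT] = exp(−(-323.3 meV)/(123.2 meV)) = exp(2.624) = 14.

14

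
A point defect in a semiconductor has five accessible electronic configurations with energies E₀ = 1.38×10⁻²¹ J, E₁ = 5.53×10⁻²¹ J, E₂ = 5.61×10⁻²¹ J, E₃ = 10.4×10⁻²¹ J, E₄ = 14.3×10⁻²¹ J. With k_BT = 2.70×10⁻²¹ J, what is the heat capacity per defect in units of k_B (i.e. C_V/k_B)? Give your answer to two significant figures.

Eᵢ/kT = 0.5111, 2.048, 2.078, 3.852, 5.296.
Z = Σ e^(−Eᵢ/kT) = e^(−0.5111) + e^(−2.048) + e^(−2.078) + e^(−3.852) + e^(−5.296) = 0.5998 + 0.1290 + 0.1252 + 0.02124 + 0.005012 = 0.8803.
⟨E⟩ = 2.881, ⟨E²⟩ = 14.03.
C_V/k_B = (⟨E²⟩ − ⟨E⟩²)/(kT)² = (14.03 − 8.300)/7.290 = 0.79.

0.79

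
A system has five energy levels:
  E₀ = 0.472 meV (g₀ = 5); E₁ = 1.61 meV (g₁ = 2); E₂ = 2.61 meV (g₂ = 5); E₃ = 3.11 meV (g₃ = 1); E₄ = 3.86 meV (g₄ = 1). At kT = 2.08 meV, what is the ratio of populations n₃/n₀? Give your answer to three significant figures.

n₃/n₀ = (g₃/g₀) exp[−(E₃−E₀)/kT] = (1/5) × exp(−(2.638 meV)/(2.08 meV)) = (1/5) × exp(-1.2683) = 0.0563.

0.0563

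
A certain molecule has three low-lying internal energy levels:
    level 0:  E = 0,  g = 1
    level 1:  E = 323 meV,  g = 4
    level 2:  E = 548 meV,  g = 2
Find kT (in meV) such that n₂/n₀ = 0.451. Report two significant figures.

370 meV

n₂/n₀ = (g₂/g₀) exp[−(E₂−E₀)/kT] = 0.451.
⇒ (E₂−E₀)/kT = ln((2/1)/0.451) = ln(4.435) = 1.490.
kT = 548 meV / 1.490 = 370 meV.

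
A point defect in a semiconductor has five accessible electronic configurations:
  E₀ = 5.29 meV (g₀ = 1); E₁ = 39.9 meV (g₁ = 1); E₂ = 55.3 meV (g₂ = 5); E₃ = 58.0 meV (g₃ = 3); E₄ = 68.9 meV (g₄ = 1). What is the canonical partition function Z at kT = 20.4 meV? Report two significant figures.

Eᵢ/kT = 0.2593, 1.956, 2.711, 2.843, 3.377.
Z = Σ gᵢe^(−Eᵢ/kT) = 1·e^(−0.2593) + 1·e^(−1.956) + 5·e^(−2.711) + 3·e^(−2.843) + 1·e^(−3.377) = 0.7716 + 0.1414 + 0.3324 + 0.1748 + 0.03415 = 1.454.

Z = 1.5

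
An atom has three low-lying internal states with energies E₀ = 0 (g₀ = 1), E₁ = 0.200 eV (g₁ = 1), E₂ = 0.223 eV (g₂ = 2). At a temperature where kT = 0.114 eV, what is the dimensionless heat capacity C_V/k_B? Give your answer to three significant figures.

Eᵢ/kT = 0, 1.7544, 1.9561.
Z = Σ gᵢe^(−Eᵢ/kT) = 1·e^(−0) + 1·e^(−1.7544) + 2·e^(−1.9561) = 1.0000 + 0.17301 + 0.28282 = 1.4558.
⟨E⟩ = 0.067091 eV, ⟨E²⟩ = 0.014415 eV².
C_V/k_B = (⟨E²⟩ − ⟨E⟩²)/(kT)² = (0.014415 − 0.0045012)/0.012996 = 0.763.

0.763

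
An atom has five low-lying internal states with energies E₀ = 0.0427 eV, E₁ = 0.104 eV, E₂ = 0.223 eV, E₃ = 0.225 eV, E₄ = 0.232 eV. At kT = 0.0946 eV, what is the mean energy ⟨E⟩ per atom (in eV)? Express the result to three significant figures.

Eᵢ/kT = 0.45137, 1.0994, 2.3573, 2.3784, 2.4524.
Z = Σ e^(−Eᵢ/kT) = e^(−0.45137) + e^(−1.0994) + e^(−2.3573) + e^(−2.3784) + e^(−2.4524) = 0.63676 + 0.33307 + 0.094676 + 0.092699 + 0.086087 = 1.2433.
⟨E⟩ = Σ Eᵢ e^(−Eᵢ/kT) / Z = (0.0427·0.63676 + 0.104·0.33307 + 0.223·0.094676 + 0.225·0.092699 + 0.232·0.086087) / 1.2433 = 0.0996 eV.

0.0996 eV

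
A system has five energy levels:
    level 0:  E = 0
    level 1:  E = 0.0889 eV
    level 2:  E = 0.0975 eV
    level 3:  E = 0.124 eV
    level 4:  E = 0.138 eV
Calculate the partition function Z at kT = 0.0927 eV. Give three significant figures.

Z = 2.22

Eᵢ/kT = 0, 0.95901, 1.0518, 1.3376, 1.4887.
Z = Σ e^(−Eᵢ/kT) = e^(−0) + e^(−0.95901) + e^(−1.0518) + e^(−1.3376) + e^(−1.4887) = 1.0000 + 0.38327 + 0.34931 + 0.26247 + 0.22567 = 2.2207.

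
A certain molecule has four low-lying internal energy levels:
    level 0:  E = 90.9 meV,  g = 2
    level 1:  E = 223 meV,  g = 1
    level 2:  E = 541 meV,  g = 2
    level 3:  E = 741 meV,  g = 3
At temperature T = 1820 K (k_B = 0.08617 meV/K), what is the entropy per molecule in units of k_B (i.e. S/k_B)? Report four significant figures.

k_BT = 0.08617 × 1820 K = 156.829 meV.
Eᵢ/kT = 0.579612, 1.42193, 3.44962, 4.72489.
Z = Σ gᵢe^(−Eᵢ/kT) = 2·e^(−0.579612) + 1·e^(−1.42193) + 2·e^(−3.44962) + 3·e^(−4.72489) = 1.12023 + 0.241248 + 0.0635154 + 0.0266151 = 1.45161.
⟨E⟩ = Σ EᵢPᵢ = 144.468 meV.
S/k_B = ln Z + ⟨E⟩/kT = ln(1.45161) + 144.468/156.829 = 0.372673 + 0.921182 = 1.294.

1.294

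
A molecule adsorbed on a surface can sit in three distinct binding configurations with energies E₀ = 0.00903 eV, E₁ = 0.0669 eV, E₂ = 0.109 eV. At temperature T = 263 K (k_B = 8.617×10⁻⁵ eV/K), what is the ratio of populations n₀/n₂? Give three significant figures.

82.4

k_BT = 8.617×10⁻⁵ × 263 K = 0.022663 eV.
n₀/n₂ = exp[−(E₀−E₂)/kT] = exp(−(-0.09997 eV)/(0.022663 eV)) = exp(4.4112) = 82.4.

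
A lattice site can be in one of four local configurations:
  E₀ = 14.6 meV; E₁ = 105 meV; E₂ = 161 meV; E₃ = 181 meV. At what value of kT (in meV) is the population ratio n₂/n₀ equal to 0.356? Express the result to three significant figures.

n₂/n₀ = exp[−(E₂−E₀)/kT] = 0.356.
⇒ (E₂−E₀)/kT = ln(1/0.356) = ln(2.8090) = 1.0328.
kT = 146.4 meV / 1.0328 = 142 meV.

142 meV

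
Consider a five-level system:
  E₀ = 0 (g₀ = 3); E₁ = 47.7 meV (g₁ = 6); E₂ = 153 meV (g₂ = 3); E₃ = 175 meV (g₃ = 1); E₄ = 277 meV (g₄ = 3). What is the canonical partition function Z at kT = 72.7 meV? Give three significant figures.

Z = 6.64

Eᵢ/kT = 0, 0.65612, 2.1045, 2.4072, 3.8102.
Z = Σ gᵢe^(−Eᵢ/kT) = 3·e^(−0) + 6·e^(−0.65612) + 3·e^(−2.1045) + 1·e^(−2.4072) + 3·e^(−3.8102) = 3.0000 + 3.1132 + 0.36572 + 0.090067 + 0.066431 = 6.6354.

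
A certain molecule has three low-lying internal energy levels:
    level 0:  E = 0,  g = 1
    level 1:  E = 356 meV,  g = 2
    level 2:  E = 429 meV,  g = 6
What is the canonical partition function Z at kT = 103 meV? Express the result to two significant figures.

Z = 1.2

Eᵢ/kT = 0, 3.456, 4.165.
Z = Σ gᵢe^(−Eᵢ/kT) = 1·e^(−0) + 2·e^(−3.456) + 6·e^(−4.165) = 1.000 + 0.06311 + 0.09318 = 1.156.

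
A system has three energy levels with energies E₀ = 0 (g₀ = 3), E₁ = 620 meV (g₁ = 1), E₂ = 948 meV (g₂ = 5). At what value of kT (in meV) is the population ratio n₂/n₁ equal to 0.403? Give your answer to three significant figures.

130 meV

n₂/n₁ = (g₂/g₁) exp[−(E₂−E₁)/kT] = 0.403.
⇒ (E₂−E₁)/kT = ln((5/1)/0.403) = ln(12.407) = 2.5183.
kT = 328 meV / 2.5183 = 130 meV.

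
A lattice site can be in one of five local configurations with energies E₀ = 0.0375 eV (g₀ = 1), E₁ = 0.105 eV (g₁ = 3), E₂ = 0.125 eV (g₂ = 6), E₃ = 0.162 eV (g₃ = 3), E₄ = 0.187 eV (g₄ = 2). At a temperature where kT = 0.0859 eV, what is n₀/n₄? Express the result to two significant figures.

2.8

n₀/n₄ = (g₀/g₄) exp[−(E₀−E₄)/kT] = (1/2) × exp(−(-0.1495 eV)/(0.0859 eV)) = (1/2) × exp(1.740) = 2.8.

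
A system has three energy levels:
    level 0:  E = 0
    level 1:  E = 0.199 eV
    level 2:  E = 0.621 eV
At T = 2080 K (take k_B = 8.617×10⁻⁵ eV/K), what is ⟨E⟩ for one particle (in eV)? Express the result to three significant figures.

0.0625 eV

k_BT = 8.617×10⁻⁵ × 2080 K = 0.17923 eV.
Eᵢ/kT = 0, 1.1103, 3.4648.
Z = Σ e^(−Eᵢ/kT) = e^(−0) + e^(−1.1103) + e^(−3.4648) = 1.0000 + 0.32946 + 0.031279 = 1.3607.
⟨E⟩ = Σ Eᵢ e^(−Eᵢ/kT) / Z = (0·1.0000 + 0.199·0.32946 + 0.621·0.031279) / 1.3607 = 0.0625 eV.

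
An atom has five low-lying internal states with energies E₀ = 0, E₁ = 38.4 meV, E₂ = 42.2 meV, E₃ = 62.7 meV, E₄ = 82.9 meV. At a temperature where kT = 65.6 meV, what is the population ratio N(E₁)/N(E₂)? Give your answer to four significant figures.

n₁/n₂ = exp[−(E₁−E₂)/kT] = exp(−(-3.8 meV)/(65.6 meV)) = exp(0.0579268) = 1.060.

1.060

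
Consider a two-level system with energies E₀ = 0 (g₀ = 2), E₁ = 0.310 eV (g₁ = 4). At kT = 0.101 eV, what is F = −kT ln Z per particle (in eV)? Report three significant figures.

Eᵢ/kT = 0, 3.0693.
Z = Σ gᵢe^(−Eᵢ/kT) = 2·e^(−0) + 4·e^(−3.0693) = 2.0000 + 0.18581 = 2.1858.
F = −kT ln Z = −0.101 × ln(2.1858) = −0.101 × 0.78198 = -0.0790 eV.

-0.0790 eV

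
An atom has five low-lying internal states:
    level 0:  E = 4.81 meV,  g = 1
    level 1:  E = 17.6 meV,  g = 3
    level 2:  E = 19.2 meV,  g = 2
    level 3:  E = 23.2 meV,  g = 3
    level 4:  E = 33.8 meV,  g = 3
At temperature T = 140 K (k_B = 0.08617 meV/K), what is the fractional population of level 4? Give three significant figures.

k_BT = 0.08617 × 140 K = 12.064 meV.
Eᵢ/kT = 0.39871, 1.4589, 1.5915, 1.9231, 2.8017.
Z = Σ gᵢe^(−Eᵢ/kT) = 1·e^(−0.39871) + 3·e^(−1.4589) + 2·e^(−1.5915) + 3·e^(−1.9231) + 3·e^(−2.8017) = 0.67119 + 0.69748 + 0.40724 + 0.43846 + 0.18212 = 2.3965.
P₄ = g₄ e^(−E₄/kT) / Z = 0.18212/2.3965 = 0.0760.

0.0760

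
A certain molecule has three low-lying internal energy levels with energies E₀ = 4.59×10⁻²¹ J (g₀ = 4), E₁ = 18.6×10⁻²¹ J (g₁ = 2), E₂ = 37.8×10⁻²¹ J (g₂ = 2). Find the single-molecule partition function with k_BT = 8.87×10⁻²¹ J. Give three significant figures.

Eᵢ/kT = 0.51747, 2.0970, 4.2616.
Z = Σ gᵢe^(−Eᵢ/kT) = 4·e^(−0.51747) + 2·e^(−2.0970) + 2·e^(−4.2616) = 2.3841 + 0.24565 + 0.028199 = 2.6579.

Z = 2.66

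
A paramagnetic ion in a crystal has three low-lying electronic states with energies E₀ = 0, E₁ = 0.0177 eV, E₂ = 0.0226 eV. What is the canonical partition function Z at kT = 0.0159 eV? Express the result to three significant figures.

Eᵢ/kT = 0, 1.1132, 1.4214.
Z = Σ e^(−Eᵢ/kT) = e^(−0) + e^(−1.1132) + e^(−1.4214) = 1.0000 + 0.32851 + 0.24138 = 1.5699.

Z = 1.57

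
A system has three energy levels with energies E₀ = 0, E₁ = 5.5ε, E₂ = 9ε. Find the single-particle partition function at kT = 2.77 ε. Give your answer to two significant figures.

Eᵢ/kT = 0, 1.986, 3.249.
Z = Σ e^(−Eᵢ/kT) = e^(−0) + e^(−1.986) + e^(−3.249) = 1.000 + 0.1372 + 0.03881 = 1.176.

Z = 1.2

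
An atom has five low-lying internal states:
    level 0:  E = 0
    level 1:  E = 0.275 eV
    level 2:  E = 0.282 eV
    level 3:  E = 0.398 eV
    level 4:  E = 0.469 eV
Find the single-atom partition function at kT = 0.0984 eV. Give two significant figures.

Eᵢ/kT = 0, 2.795, 2.866, 4.045, 4.766.
Z = Σ e^(−Eᵢ/kT) = e^(−0) + e^(−2.795) + e^(−2.866) + e^(−4.045) + e^(−4.766) = 1.000 + 0.06111 + 0.05693 + 0.01751 + 0.008514 = 1.144.

Z = 1.1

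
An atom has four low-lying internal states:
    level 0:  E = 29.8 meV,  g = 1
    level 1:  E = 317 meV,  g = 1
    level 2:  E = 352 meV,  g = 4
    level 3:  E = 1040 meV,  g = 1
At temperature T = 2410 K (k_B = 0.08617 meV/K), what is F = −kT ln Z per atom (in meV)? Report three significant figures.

-125 meV

k_BT = 0.08617 × 2410 K = 207.67 meV.
Eᵢ/kT = 0.14350, 1.5265, 1.6950, 5.0079.
Z = Σ gᵢe^(−Eᵢ/kT) = 1·e^(−0.14350) + 1·e^(−1.5265) + 4·e^(−1.6950) + 1·e^(−5.0079) = 0.86632 + 0.21729 + 0.73440 + 0.0066849 = 1.8247.
F = −kT ln Z = −207.67 × ln(1.8247) = −207.67 × 0.60142 = -125 meV.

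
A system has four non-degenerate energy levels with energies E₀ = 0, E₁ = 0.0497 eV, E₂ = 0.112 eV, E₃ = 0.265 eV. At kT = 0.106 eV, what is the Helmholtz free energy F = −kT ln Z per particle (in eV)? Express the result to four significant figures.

Eᵢ/kT = 0, 0.468868, 1.05660, 2.50000.
Z = Σ e^(−Eᵢ/kT) = e^(−0) + e^(−0.468868) + e^(−1.05660) + e^(−2.50000) = 1.00000 + 0.625710 + 0.347636 + 0.0820850 = 2.05543.
F = −kT ln Z = −0.106 × ln(2.05543) = −0.106 × 0.720485 = -0.07637 eV.

-0.07637 eV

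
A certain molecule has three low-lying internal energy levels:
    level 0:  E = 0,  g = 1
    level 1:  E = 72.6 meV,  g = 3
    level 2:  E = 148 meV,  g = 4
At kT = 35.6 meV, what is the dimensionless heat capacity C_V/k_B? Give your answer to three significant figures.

Eᵢ/kT = 0, 2.0393, 4.1573.
Z = Σ gᵢe^(−Eᵢ/kT) = 1·e^(−0) + 3·e^(−2.0393) + 4·e^(−4.1573) = 1.0000 + 0.39036 + 0.062599 = 1.4530.
⟨E⟩ = 25.881 meV, ⟨E²⟩ = 2359.7 meV².
C_V/k_B = (⟨E²⟩ − ⟨E⟩²)/(kT)² = (2359.7 − 669.83)/1267.4 = 1.33.

1.33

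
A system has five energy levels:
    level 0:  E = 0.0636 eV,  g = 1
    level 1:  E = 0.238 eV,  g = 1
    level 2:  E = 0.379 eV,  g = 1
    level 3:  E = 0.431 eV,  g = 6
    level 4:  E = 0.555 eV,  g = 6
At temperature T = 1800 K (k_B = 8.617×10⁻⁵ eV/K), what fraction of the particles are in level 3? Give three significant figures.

0.247

k_BT = 8.617×10⁻⁵ × 1800 K = 0.15511 eV.
Eᵢ/kT = 0.41003, 1.5344, 2.4434, 2.7787, 3.5781.
Z = Σ gᵢe^(−Eᵢ/kT) = 1·e^(−0.41003) + 1·e^(−1.5344) + 1·e^(−2.4434) + 6·e^(−2.7787) + 6·e^(−3.5781) = 0.66363 + 0.21559 + 0.086865 + 0.37272 + 0.16757 = 1.5064.
P₃ = g₃ e^(−E₃/kT) / Z = 0.37272/1.5064 = 0.247.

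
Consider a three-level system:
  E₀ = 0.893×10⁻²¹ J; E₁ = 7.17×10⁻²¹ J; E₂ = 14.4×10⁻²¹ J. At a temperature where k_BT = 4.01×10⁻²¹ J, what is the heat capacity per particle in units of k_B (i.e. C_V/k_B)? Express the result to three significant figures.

0.599

Eᵢ/kT = 0.22269, 1.7880, 3.5910.
Z = Σ e^(−Eᵢ/kT) = e^(−0.22269) + e^(−1.7880) + e^(−3.5910) = 0.80036 + 0.16729 + 0.027571 = 0.99522.
⟨E⟩ = 2.3223, ⟨E²⟩ = 15.027.
C_V/k_B = (⟨E²⟩ − ⟨E⟩²)/(kT)² = (15.027 − 5.3931)/16.080 = 0.599.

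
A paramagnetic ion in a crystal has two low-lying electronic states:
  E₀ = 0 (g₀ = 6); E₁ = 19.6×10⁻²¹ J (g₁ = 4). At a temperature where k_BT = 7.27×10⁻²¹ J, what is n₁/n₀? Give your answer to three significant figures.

n₁/n₀ = (g₁/g₀) exp[−(E₁−E₀)/kT] = (4/6) × exp(−(19.6 ×10⁻²¹ J)/(7.27 ×10⁻²¹ J)) = (4/6) × exp(-2.6960) = 0.0450.

0.0450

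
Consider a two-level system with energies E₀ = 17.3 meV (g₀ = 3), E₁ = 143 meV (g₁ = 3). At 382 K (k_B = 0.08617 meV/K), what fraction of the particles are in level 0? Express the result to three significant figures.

0.979

k_BT = 0.08617 × 382 K = 32.917 meV.
Eᵢ/kT = 0.52556, 4.3443.
Z = Σ gᵢe^(−Eᵢ/kT) = 3·e^(−0.52556) + 3·e^(−4.3443) = 1.7737 + 0.038942 = 1.8126.
P₀ = g₀ e^(−E₀/kT) / Z = 1.7737/1.8126 = 0.979.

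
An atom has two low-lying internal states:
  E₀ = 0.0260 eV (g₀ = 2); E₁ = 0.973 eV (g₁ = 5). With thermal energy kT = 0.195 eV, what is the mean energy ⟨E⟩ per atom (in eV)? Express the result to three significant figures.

0.0441 eV

Eᵢ/kT = 0.13333, 4.9897.
Z = Σ gᵢe^(−Eᵢ/kT) = 2·e^(−0.13333) + 5·e^(−4.9897) = 1.7504 + 0.034039 = 1.7844.
⟨E⟩ = Σ Eᵢ gᵢe^(−Eᵢ/kT) / Z = (0.0260·1.7504 + 0.973·0.034039) / 1.7844 = 0.0441 eV.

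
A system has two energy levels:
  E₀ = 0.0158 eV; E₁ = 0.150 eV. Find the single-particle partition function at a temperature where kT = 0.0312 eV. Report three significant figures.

Eᵢ/kT = 0.50641, 4.8077.
Z = Σ e^(−Eᵢ/kT) = e^(−0.50641) + e^(−4.8077) = 0.60266 + 0.0081666 = 0.61083.

Z = 0.611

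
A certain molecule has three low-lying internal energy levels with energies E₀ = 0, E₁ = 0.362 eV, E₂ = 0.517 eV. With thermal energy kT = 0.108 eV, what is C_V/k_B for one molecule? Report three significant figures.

0.537

Eᵢ/kT = 0, 3.3519, 4.7870.
Z = Σ e^(−Eᵢ/kT) = e^(−0) + e^(−3.3519) + e^(−4.7870) = 1.0000 + 0.035018 + 0.0083374 = 1.0434.
⟨E⟩ = 0.016280 eV, ⟨E²⟩ = 0.0065338 eV².
C_V/k_B = (⟨E²⟩ − ⟨E⟩²)/(kT)² = (0.0065338 − 0.00026504)/0.011664 = 0.537.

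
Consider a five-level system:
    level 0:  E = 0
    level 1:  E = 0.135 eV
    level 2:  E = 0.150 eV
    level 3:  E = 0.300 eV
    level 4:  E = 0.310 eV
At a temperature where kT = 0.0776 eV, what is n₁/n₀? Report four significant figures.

n₁/n₀ = exp[−(E₁−E₀)/kT] = exp(−(0.135 eV)/(0.0776 eV)) = exp(-1.73969) = 0.1756.

0.1756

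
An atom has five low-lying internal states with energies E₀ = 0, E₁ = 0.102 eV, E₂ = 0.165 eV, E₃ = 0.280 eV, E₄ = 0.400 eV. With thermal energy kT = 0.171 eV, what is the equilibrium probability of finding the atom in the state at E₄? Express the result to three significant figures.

Eᵢ/kT = 0, 0.59649, 0.96491, 1.6374, 2.3392.
Z = Σ e^(−Eᵢ/kT) = e^(−0) + e^(−0.59649) + e^(−0.96491) + e^(−1.6374) + e^(−2.3392) = 1.0000 + 0.55074 + 0.38102 + 0.19449 + 0.096405 = 2.2227.
P₄ = e^(−E₄/kT) / Z = 0.096405/2.2227 = 0.0434.

0.0434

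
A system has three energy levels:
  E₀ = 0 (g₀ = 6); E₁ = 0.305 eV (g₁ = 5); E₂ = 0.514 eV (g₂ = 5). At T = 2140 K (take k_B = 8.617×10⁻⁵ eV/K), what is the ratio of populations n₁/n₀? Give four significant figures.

k_BT = 8.617×10⁻⁵ × 2140 K = 0.184404 eV.
n₁/n₀ = (g₁/g₀) exp[−(E₁−E₀)/kT] = (5/6) × exp(−(0.305 eV)/(0.184404 eV)) = (5/6) × exp(-1.65398) = 0.1594.

0.1594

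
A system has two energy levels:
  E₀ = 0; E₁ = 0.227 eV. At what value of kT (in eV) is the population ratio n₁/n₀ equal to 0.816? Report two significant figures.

n₁/n₀ = exp[−(E₁−E₀)/kT] = 0.816.
⇒ (E₁−E₀)/kT = ln(1/0.816) = ln(1.225) = 0.2029.
kT = 0.227 eV / 0.2029 = 1.1 eV.

1.1 eV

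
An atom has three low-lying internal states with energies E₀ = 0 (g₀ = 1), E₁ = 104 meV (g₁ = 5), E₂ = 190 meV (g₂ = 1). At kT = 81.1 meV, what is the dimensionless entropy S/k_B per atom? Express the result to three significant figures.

1.72

Eᵢ/kT = 0, 1.2824, 2.3428.
Z = Σ gᵢe^(−Eᵢ/kT) = 1·e^(−0) + 5·e^(−1.2824) + 1·e^(−2.3428) = 1.0000 + 1.3869 + 0.096058 = 2.4830.
⟨E⟩ = Σ EᵢPᵢ = 65.440 meV.
S/k_B = ln Z + ⟨E⟩/kT = ln(2.4830) + 65.440/81.1 = 0.90947 + 0.80691 = 1.72.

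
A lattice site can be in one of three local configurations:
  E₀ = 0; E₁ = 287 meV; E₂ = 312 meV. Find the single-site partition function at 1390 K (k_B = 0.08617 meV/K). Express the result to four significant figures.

k_BT = 0.08617 × 1390 K = 119.776 meV.
Eᵢ/kT = 0, 2.39614, 2.60486.
Z = Σ e^(−Eᵢ/kT) = e^(−0) + e^(−2.39614) + e^(−2.60486) = 1.00000 + 0.0910688 + 0.0739135 = 1.16498.

Z = 1.165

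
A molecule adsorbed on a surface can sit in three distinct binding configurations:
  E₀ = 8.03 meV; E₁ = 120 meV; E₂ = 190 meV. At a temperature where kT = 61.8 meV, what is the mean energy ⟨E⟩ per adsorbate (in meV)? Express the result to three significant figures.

Eᵢ/kT = 0.12994, 1.9417, 3.0744.
Z = Σ e^(−Eᵢ/kT) = e^(−0.12994) + e^(−1.9417) + e^(−3.0744) = 0.87815 + 0.14346 + 0.046217 = 1.0678.
⟨E⟩ = Σ Eᵢ e^(−Eᵢ/kT) / Z = (8.03·0.87815 + 120·0.14346 + 190·0.046217) / 1.0678 = 30.9 meV.

30.9 meV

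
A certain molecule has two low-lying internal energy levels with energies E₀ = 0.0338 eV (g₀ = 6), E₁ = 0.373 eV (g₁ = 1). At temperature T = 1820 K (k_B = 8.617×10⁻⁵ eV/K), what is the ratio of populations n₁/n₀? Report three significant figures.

k_BT = 8.617×10⁻⁵ × 1820 K = 0.15683 eV.
n₁/n₀ = (g₁/g₀) exp[−(E₁−E₀)/kT] = (1/6) × exp(−(0.3392 eV)/(0.15683 eV)) = (1/6) × exp(-2.1629) = 0.0192.

0.0192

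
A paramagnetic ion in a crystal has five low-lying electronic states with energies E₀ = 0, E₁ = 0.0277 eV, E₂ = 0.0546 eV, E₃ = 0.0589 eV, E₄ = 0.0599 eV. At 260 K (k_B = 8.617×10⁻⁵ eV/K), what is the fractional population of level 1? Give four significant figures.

0.1912

k_BT = 8.617×10⁻⁵ × 260 K = 0.0224042 eV.
Eᵢ/kT = 0, 1.23638, 2.43704, 2.62897, 2.67361.
Z = Σ e^(−Eᵢ/kT) = e^(−0) + e^(−1.23638) + e^(−2.43704) + e^(−2.62897) + e^(−2.67361) = 1.00000 + 0.290434 + 0.0874192 + 0.0721527 + 0.0690027 = 1.51901.
P₁ = e^(−E₁/kT) / Z = 0.290434/1.51901 = 0.1912.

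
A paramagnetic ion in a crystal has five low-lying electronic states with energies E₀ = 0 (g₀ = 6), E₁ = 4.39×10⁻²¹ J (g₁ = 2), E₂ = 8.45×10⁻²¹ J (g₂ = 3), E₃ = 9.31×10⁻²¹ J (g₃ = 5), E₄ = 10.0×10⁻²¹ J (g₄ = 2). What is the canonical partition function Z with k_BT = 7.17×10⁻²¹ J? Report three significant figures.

Eᵢ/kT = 0, 0.61227, 1.1785, 1.2985, 1.3947.
Z = Σ gᵢe^(−Eᵢ/kT) = 6·e^(−0) + 2·e^(−0.61227) + 3·e^(−1.1785) + 5·e^(−1.2985) + 2·e^(−1.3947) = 6.0000 + 1.0842 + 0.92322 + 1.3647 + 0.49581 = 9.8679.

Z = 9.87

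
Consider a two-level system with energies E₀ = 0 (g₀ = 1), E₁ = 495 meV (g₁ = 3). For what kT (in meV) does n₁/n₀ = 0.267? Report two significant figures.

200 meV

n₁/n₀ = (g₁/g₀) exp[−(E₁−E₀)/kT] = 0.267.
⇒ (E₁−E₀)/kT = ln((3/1)/0.267) = ln(11.24) = 2.419.
kT = 495 meV / 2.419 = 200 meV.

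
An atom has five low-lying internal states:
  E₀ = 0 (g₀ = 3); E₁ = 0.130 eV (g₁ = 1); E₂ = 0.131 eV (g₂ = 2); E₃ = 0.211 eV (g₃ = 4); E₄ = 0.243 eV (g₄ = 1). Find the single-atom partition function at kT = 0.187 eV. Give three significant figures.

Z = 6.06

Eᵢ/kT = 0, 0.69519, 0.70053, 1.1283, 1.2995.
Z = Σ gᵢe^(−Eᵢ/kT) = 3·e^(−0) + 1·e^(−0.69519) + 2·e^(−0.70053) + 4·e^(−1.1283) + 1·e^(−1.2995) = 3.0000 + 0.49898 + 0.99264 + 1.2943 + 0.27267 = 6.0586.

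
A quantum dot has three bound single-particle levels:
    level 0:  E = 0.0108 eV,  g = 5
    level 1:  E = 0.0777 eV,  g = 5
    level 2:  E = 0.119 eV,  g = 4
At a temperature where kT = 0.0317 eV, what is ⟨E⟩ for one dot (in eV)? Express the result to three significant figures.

0.0203 eV

Eᵢ/kT = 0.34069, 2.4511, 3.7539.
Z = Σ gᵢe^(−Eᵢ/kT) = 5·e^(−0.34069) + 5·e^(−2.4511) + 4·e^(−3.7539) = 3.5564 + 0.43099 + 0.093705 = 4.0811.
⟨E⟩ = Σ Eᵢ gᵢe^(−Eᵢ/kT) / Z = (0.0108·3.5564 + 0.0777·0.43099 + 0.119·0.093705) / 4.0811 = 0.0203 eV.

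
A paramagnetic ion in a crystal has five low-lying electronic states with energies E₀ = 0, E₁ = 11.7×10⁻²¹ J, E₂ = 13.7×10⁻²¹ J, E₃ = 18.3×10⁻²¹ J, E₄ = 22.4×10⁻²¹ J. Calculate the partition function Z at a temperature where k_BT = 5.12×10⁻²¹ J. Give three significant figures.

Z = 1.21

Eᵢ/kT = 0, 2.2852, 2.6758, 3.5742, 4.3750.
Z = Σ e^(−Eᵢ/kT) = e^(−0) + e^(−2.2852) + e^(−2.6758) + e^(−3.5742) + e^(−4.3750) = 1.0000 + 0.10175 + 0.068852 + 0.028038 + 0.012588 = 1.2112.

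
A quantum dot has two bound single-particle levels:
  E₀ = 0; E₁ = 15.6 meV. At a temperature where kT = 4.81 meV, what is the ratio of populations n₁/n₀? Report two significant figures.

0.039

n₁/n₀ = exp[−(E₁−E₀)/kT] = exp(−(15.6 meV)/(4.81 meV)) = exp(-3.243) = 0.039.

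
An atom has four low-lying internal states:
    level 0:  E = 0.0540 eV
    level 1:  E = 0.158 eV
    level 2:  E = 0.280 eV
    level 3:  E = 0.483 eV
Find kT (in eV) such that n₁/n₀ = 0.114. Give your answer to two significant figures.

0.048 eV

n₁/n₀ = exp[−(E₁−E₀)/kT] = 0.114.
⇒ (E₁−E₀)/kT = ln(1/0.114) = ln(8.772) = 2.172.
kT = 0.1040 eV / 2.172 = 0.048 eV.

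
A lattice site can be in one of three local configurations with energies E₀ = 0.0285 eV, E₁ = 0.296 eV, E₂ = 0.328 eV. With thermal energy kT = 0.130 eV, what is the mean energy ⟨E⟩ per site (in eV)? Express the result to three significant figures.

0.0807 eV

Eᵢ/kT = 0.21923, 2.2769, 2.5231.
Z = Σ e^(−Eᵢ/kT) = e^(−0.21923) + e^(−2.2769) + e^(−2.5231) = 0.80314 + 0.10260 + 0.080211 = 0.98595.
⟨E⟩ = Σ Eᵢ e^(−Eᵢ/kT) / Z = (0.0285·0.80314 + 0.296·0.10260 + 0.328·0.080211) / 0.98595 = 0.0807 eV.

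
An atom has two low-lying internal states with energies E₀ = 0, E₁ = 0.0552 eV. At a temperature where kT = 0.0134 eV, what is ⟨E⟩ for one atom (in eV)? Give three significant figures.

0.000883 eV

Eᵢ/kT = 0, 4.1194.
Z = Σ e^(−Eᵢ/kT) = e^(−0) + e^(−4.1194) = 1.0000 + 0.016254 = 1.0163.
⟨E⟩ = Σ Eᵢ e^(−Eᵢ/kT) / Z = (0·1.0000 + 0.0552·0.016254) / 1.0163 = 0.000883 eV.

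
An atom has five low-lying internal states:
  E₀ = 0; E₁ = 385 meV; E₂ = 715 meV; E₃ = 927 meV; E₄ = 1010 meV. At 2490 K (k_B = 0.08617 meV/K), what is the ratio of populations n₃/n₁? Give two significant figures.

0.080

k_BT = 0.08617 × 2490 K = 214.6 meV.
n₃/n₁ = exp[−(E₃−E₁)/kT] = exp(−(542 meV)/(214.6 meV)) = exp(-2.526) = 0.080.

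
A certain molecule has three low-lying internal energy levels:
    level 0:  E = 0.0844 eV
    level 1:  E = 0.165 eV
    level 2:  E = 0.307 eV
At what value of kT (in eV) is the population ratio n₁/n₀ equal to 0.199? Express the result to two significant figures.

n₁/n₀ = exp[−(E₁−E₀)/kT] = 0.199.
⇒ (E₁−E₀)/kT = ln(1/0.199) = ln(5.025) = 1.614.
kT = 0.0806 eV / 1.614 = 0.050 eV.

0.050 eV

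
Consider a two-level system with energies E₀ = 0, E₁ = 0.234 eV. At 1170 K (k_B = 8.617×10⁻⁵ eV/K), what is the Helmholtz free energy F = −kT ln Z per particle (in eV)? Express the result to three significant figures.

-0.00944 eV

k_BT = 8.617×10⁻⁵ × 1170 K = 0.10082 eV.
Eᵢ/kT = 0, 2.3210.
Z = Σ e^(−Eᵢ/kT) = e^(−0) + e^(−2.3210) = 1.0000 + 0.098175 = 1.0982.
F = −kT ln Z = −0.10082 × ln(1.0982) = −0.10082 × 0.093672 = -0.00944 eV.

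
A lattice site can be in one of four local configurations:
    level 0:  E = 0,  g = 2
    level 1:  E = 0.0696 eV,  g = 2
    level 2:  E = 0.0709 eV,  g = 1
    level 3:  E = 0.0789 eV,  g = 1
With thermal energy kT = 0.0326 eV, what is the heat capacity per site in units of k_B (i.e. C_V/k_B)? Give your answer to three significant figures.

Eᵢ/kT = 0, 2.1350, 2.1748, 2.4202.
Z = Σ gᵢe^(−Eᵢ/kT) = 2·e^(−0) + 2·e^(−2.1350) + 1·e^(−2.1748) + 1·e^(−2.4202) = 2.0000 + 0.23649 + 0.11363 + 0.088904 = 2.4390.
⟨E⟩ = 0.012928 eV, ⟨E²⟩ = 0.00093081 eV².
C_V/k_B = (⟨E²⟩ − ⟨E⟩²)/(kT)² = (0.00093081 − 0.00016713)/0.0010628 = 0.719.

0.719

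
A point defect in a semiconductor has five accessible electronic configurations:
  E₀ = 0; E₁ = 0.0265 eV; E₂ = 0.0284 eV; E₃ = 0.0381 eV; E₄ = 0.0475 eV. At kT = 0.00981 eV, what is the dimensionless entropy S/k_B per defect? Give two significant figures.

Eᵢ/kT = 0, 2.701, 2.895, 3.884, 4.842.
Z = Σ e^(−Eᵢ/kT) = e^(−0) + e^(−2.701) + e^(−2.895) + e^(−3.884) + e^(−4.842) = 1.000 + 0.06714 + 0.05530 + 0.02057 + 0.007891 = 1.151.
⟨E⟩ = Σ EᵢPᵢ = 0.003917 eV.
S/k_B = ln Z + ⟨E⟩/kT = ln(1.151) + 0.003917/0.00981 = 0.1406 + 0.3993 = 0.54.

0.54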